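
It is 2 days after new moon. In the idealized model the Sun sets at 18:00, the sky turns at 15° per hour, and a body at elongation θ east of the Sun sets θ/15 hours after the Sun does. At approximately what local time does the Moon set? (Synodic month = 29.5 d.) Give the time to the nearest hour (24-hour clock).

20:00

Elongation θ = 360° × 2/29.5 ≈ 24.4°.
The Moon trails the Sun by θ/15 = 24.4/15 ≈ 1.63 hours.
18:00 + 1.63 h ≈ 19:38 → 20:00 to the nearest hour.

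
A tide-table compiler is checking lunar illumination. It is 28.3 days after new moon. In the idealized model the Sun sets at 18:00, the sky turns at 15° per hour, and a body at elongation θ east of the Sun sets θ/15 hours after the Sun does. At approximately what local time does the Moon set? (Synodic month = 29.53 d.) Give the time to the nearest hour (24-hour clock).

17:00

Phase angle: θ = 360°·(28.3 d)/(29.53 d) = 345.0°.
Delay after the Sun = 345.0° / (15°/h) ≈ 23.00 h.
18:00 + 23.00 h ≈ 17:00 → 17:00 to the nearest hour.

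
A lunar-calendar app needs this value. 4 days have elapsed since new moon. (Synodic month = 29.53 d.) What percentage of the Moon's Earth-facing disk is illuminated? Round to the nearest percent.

17%

Elongation θ = 360° × 4/29.53 ≈ 48.8°.
Illuminated fraction = (1 − cos 48.8°)/2 = (1 − 0.659)/2 ≈ 0.170, so 17%.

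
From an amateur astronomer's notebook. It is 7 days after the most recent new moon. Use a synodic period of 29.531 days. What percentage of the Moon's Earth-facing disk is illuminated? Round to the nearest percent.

Phase angle: θ = 360°·(7 d)/(29.531 d) = 85.3°.
cos 85.3° = 0.081, so f = (1 − 0.081)/2 = 0.459, so 46%.

46%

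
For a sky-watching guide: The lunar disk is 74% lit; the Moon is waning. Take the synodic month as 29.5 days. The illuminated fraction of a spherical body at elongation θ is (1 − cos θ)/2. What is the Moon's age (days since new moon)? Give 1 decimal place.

19.8 days

Invert f = (1 − cos θ)/2 to get cos θ = 1 − 2(0.74) = -0.480, hence θ₀ = arccos -0.480 = 118.7°.
Since the Moon is past full (waning), take the reflex angle: θ = 360° − 118.7° = 241.3°.
Age = 29.5 × 241.3°/360° ≈ 19.77 days.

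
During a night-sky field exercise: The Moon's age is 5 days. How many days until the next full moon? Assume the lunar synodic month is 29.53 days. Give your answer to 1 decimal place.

Full moon occurs at elongation 180°, i.e. at age 29.53 × 180/360 = 14.765 d.
That is 14.765 − 5 = 9.765 days ahead.

9.8 days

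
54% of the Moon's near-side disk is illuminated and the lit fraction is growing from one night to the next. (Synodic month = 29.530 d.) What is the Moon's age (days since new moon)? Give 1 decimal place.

7.8 days

From f = (1 − cos θ)/2: cos θ = 1 − 2×0.54 = -0.080; arccos → 94.6°.
Waxing ⇒ before full, so θ = 94.6°.
Age = 29.530 × 94.6°/360° ≈ 7.76 days.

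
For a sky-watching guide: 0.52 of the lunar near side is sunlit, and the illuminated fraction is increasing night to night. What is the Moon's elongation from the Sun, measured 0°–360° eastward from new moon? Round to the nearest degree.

92°

Invert f = (1 − cos θ)/2 to get cos θ = 1 − 2(0.52) = -0.040, hence θ₀ = arccos -0.040 = 92.3°.
Before full moon the principal value applies: θ = 92.3°.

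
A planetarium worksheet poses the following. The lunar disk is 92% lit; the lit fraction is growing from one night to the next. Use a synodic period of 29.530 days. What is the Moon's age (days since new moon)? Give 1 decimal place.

Invert f = (1 − cos θ)/2 to get cos θ = 1 − 2(0.92) = -0.840, hence θ₀ = arccos -0.840 = 147.1°.
Waxing ⇒ before full, so θ = 147.1°.
Age = 29.530 × 147.1°/360° ≈ 12.07 days.

12.1 days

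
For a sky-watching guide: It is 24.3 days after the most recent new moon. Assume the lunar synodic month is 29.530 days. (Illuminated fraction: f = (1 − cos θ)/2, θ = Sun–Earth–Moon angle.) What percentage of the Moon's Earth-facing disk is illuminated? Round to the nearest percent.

28%

Elongation θ = 360° × 24.3/29.530 ≈ 296.2°.
With cos θ = 0.442, the lit fraction is (1 − 0.442)/2 ≈ 0.279, so 28%.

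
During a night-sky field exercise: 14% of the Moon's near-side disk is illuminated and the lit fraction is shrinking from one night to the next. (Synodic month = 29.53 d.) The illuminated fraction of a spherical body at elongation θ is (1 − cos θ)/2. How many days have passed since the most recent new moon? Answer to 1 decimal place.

25.9 days

From f = (1 − cos θ)/2: cos θ = 1 − 2×0.14 = 0.720; arccos → 43.9°.
Since the Moon is past full (waning), take the reflex angle: θ = 360° − 43.9° = 316.1°.
That fraction of the synodic month is 316.1/360 × 29.53 d ≈ 25.93 d.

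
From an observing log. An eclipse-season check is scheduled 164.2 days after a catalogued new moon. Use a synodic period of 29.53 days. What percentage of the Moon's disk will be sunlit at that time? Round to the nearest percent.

164.2/29.53 = 5.560 lunations, so 5 complete cycles and 16.55 d into the next.
Elongation θ = 360° × 16.55/29.53 ≈ 201.8°.
With cos θ = (-0.929), the lit fraction is (1 − (-0.929))/2 ≈ 0.964, so 96%.

96%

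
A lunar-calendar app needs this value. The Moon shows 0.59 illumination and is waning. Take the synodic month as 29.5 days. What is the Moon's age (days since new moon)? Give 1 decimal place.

From f = (1 − cos θ)/2: cos θ = 1 − 2×0.59 = -0.180; arccos → 100.4°.
Waning ⇒ past full, so θ = 360° − 100.4° = 259.6°.
Age = 29.5 × 259.6°/360° ≈ 21.28 days.

21.3 days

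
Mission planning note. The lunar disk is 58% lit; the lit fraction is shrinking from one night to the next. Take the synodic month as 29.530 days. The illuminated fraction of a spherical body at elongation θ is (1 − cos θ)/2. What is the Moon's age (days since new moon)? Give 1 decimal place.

21.4 days

From f = (1 − cos θ)/2: cos θ = 1 − 2×0.58 = -0.160; arccos → 99.2°.
Since the Moon is past full (waning), take the reflex angle: θ = 360° − 99.2° = 260.8°.
That fraction of the synodic month is 260.8/360 × 29.530 d ≈ 21.39 d.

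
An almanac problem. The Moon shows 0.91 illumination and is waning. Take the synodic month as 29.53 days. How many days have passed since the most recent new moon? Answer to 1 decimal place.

17.6 days

cos θ = 1 − 2f = -0.820, giving a principal value of 145.1°.
A waning Moon lies in 180°–360°, so θ = 360° − 145.1° = 214.9°.
Age = 29.53 × 214.9°/360° ≈ 17.63 days.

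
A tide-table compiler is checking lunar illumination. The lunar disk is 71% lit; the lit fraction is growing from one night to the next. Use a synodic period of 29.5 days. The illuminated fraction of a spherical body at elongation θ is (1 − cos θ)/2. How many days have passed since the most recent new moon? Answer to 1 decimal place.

9.4 days

From f = (1 − cos θ)/2: cos θ = 1 − 2×0.71 = -0.420; arccos → 114.8°.
Waxing ⇒ before full, so θ = 114.8°.
Age = 29.5 × 114.8°/360° ≈ 9.41 days.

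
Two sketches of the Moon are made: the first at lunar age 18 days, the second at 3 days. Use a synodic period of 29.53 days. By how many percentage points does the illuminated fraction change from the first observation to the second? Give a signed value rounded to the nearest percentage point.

θ₁ = 360° × 18/29.53 = 219.4°, f₁ = (1 − cos θ₁)/2 = 0.886.
θ₂ = 360° × 3/29.53 = 36.6°, f₂ = (1 − cos θ₂)/2 = 0.098.
Change = f₂ − f₁ = -0.788 → -79 percentage points.

-79 pp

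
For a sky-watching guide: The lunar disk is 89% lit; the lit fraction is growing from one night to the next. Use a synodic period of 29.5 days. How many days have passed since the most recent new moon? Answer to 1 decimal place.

Invert f = (1 − cos θ)/2 to get cos θ = 1 − 2(0.89) = -0.780, hence θ₀ = arccos -0.780 = 141.3°.
Waxing ⇒ before full, so θ = 141.3°.
At 360°/29.5 d per day, 141.3° corresponds to 11.58 days.

11.6 days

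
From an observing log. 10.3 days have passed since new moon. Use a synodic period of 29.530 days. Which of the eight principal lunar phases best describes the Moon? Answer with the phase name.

θ ≈ 360° × 10.3/29.530 = 126°, which falls in the waxing gibbous sector.

waxing gibbous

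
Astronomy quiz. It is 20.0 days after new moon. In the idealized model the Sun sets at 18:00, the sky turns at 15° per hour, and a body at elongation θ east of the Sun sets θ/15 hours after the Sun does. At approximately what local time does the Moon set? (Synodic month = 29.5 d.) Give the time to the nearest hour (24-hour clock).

10:00

Elongation θ = 360° × 20.0/29.5 ≈ 244.1°.
The Moon trails the Sun by θ/15 = 244.1/15 ≈ 16.27 hours.
18:00 + 16.27 h ≈ 10:16 → 10:00 to the nearest hour.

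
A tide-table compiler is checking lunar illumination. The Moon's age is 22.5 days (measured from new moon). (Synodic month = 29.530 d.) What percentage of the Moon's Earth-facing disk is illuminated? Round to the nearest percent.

Phase angle: θ = 360°·(22.5 d)/(29.530 d) = 274.3°.
With cos θ = 0.075, the lit fraction is (1 − 0.075)/2 ≈ 0.463, so 46%.

46%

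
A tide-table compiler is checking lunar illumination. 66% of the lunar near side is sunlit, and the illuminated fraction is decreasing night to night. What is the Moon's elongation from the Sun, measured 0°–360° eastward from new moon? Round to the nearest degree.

251°

cos θ = 1 − 2f = -0.320, giving a principal value of 108.7°.
Waning ⇒ past full, so θ = 360° − 108.7° = 251.3°.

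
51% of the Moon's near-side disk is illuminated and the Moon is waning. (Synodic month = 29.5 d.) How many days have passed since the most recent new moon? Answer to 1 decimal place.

cos θ = 1 − 2f = -0.020, giving a principal value of 91.1°.
A waning Moon lies in 180°–360°, so θ = 360° − 91.1° = 268.9°.
That fraction of the synodic month is 268.9/360 × 29.5 d ≈ 22.03 d.

22.0 days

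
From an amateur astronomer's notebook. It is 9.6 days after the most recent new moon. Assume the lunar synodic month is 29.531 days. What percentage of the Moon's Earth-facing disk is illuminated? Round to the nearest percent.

73%

The Moon has covered 9.6/29.531 of its cycle, so θ ≈ 360° × 9.6/29.531 = 117.0°.
Illuminated fraction = (1 − cos 117.0°)/2 = (1 − (-0.454))/2 ≈ 0.727, so 73%.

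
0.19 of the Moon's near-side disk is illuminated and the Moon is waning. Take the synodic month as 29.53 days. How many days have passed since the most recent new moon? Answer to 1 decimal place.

25.3 days

Invert f = (1 − cos θ)/2 to get cos θ = 1 − 2(0.19) = 0.620, hence θ₀ = arccos 0.620 = 51.7°.
A waning Moon lies in 180°–360°, so θ = 360° − 51.7° = 308.3°.
That fraction of the synodic month is 308.3/360 × 29.53 d ≈ 25.29 d.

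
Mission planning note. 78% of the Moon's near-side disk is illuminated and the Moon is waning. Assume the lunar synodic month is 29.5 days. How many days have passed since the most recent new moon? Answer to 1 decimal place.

Invert f = (1 − cos θ)/2 to get cos θ = 1 − 2(0.78) = -0.560, hence θ₀ = arccos -0.560 = 124.1°.
A waning Moon lies in 180°–360°, so θ = 360° − 124.1° = 235.9°.
That fraction of the synodic month is 235.9/360 × 29.5 d ≈ 19.33 d.

19.3 days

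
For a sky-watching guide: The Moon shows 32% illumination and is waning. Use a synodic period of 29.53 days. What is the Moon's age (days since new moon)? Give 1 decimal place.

From f = (1 − cos θ)/2: cos θ = 1 − 2×0.32 = 0.360; arccos → 68.9°.
A waning Moon lies in 180°–360°, so θ = 360° − 68.9° = 291.1°.
That fraction of the synodic month is 291.1/360 × 29.53 d ≈ 23.88 d.

23.9 days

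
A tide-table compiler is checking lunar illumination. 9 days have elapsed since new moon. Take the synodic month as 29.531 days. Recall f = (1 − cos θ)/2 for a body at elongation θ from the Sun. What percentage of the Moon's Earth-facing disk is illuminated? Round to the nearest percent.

Phase angle: θ = 360°·(9 d)/(29.531 d) = 109.7°.
Illuminated fraction = (1 − cos 109.7°)/2 = (1 − (-0.337))/2 ≈ 0.669, so 67%.

67%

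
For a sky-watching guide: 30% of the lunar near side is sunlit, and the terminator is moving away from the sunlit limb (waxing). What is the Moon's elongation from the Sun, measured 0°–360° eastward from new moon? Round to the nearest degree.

cos θ = 1 − 2f = 0.400, giving a principal value of 66.4°.
The Moon is waxing (0°–180°), so θ = 66.4° directly.

66°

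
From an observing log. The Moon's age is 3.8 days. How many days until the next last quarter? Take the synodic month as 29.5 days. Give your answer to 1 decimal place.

18.3 days

Last quarter is 0.75 of the way through the cycle: age 0.75 × 29.5 = 22.125 d.
That is 22.125 − 3.8 = 18.325 days ahead.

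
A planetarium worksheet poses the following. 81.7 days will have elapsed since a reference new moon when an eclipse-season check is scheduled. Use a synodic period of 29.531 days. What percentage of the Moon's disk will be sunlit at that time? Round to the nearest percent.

45%

81.7 d spans 2 complete synodic months (2 × 29.531 = 59.06 d) plus 22.64 d.
Elongation θ = 360° × 22.64/29.531 ≈ 276.0°.
Illuminated fraction = (1 − cos 276.0°)/2 = (1 − 0.104)/2 ≈ 0.448, so 45%.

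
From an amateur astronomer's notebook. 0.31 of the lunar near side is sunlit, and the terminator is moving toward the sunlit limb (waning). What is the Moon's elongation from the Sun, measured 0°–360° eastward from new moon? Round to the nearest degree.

cos θ = 1 − 2f = 0.380, giving a principal value of 67.7°.
A waning Moon lies in 180°–360°, so θ = 360° − 67.7° = 292.3°.

292°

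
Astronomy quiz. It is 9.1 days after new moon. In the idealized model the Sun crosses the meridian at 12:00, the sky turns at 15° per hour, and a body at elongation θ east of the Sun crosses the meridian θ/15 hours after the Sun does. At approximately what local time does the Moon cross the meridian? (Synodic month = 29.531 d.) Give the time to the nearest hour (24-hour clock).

The Moon has covered 9.1/29.531 of its cycle, so θ ≈ 360° × 9.1/29.531 = 110.9°.
At 15° of sky rotation per hour, 110.9° corresponds to a 7.40 h lag.
12:00 + 7.40 h ≈ 19:24 → 19:00 to the nearest hour.

19:00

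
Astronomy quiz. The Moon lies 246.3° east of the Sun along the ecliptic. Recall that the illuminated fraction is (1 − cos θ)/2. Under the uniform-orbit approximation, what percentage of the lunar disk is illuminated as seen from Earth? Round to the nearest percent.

cos 246.3° = (-0.402), so f = (1 − (-0.402))/2 = 0.701, i.e. 70%.

70%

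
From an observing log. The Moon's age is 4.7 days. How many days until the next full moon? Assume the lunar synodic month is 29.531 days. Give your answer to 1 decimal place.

Full moon is 0.5 of the way through the cycle: age 0.5 × 29.531 = 14.765 d.
So 10.066 days remain (14.765 − 4.7).

10.1 days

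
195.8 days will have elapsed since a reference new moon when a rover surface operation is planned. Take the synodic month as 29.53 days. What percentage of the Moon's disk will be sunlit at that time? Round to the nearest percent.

84%

Reduce mod P: 195.8 − 6×29.53 = 18.62 d into the current lunation.
Elongation θ = 360° × 18.62/29.53 ≈ 227.0°.
With cos θ = (-0.682), the lit fraction is (1 − (-0.682))/2 ≈ 0.841, so 84%.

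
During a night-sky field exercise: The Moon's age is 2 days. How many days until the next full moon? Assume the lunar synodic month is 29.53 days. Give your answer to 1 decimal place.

12.8 days

Full moon is 0.5 of the way through the cycle: age 0.5 × 29.53 = 14.765 d.
So 12.765 days remain (14.765 − 2).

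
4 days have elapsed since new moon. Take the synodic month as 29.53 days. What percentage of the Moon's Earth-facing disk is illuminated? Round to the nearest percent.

17%

The Moon has covered 4/29.53 of its cycle, so θ ≈ 360° × 4/29.53 = 48.8°.
With cos θ = 0.659, the lit fraction is (1 − 0.659)/2 ≈ 0.170, so 17%.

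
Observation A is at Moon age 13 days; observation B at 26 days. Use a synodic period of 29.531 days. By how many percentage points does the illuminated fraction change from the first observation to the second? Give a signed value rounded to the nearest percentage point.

First observation: θ = 360°·13/29.531 = 158.5°, so f = 0.965.
Second observation: θ = 317.0°, f = 0.135.
Δf = 0.135 − 0.965 = -0.831, i.e. -83 pp.

-83 percentage points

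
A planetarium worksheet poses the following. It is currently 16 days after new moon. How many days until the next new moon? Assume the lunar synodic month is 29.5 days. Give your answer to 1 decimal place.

13.5 days

The next new moon completes the synodic month: 29.5 − 16 = 13.500 days.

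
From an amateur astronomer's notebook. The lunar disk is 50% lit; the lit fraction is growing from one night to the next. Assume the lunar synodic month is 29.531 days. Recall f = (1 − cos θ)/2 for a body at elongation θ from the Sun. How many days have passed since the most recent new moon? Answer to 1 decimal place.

7.4 days

Invert f = (1 − cos θ)/2 to get cos θ = 1 − 2(0.50) = 0.000, hence θ₀ = arccos 0.000 = 90.0°.
The Moon is waxing (0°–180°), so θ = 90.0° directly.
At 360°/29.531 d per day, 90.0° corresponds to 7.38 days.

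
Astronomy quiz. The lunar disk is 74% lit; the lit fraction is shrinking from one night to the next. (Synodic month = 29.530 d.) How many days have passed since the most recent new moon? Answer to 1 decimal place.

Invert f = (1 − cos θ)/2 to get cos θ = 1 − 2(0.74) = -0.480, hence θ₀ = arccos -0.480 = 118.7°.
A waning Moon lies in 180°–360°, so θ = 360° − 118.7° = 241.3°.
At 360°/29.530 d per day, 241.3° corresponds to 19.79 days.

19.8 days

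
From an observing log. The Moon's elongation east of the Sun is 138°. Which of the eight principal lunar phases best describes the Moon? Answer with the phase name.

waxing gibbous

138° lies in the waxing gibbous sector of the 8-phase cycle.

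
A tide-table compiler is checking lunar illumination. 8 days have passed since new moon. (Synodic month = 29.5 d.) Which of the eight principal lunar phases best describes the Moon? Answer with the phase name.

θ ≈ 360° × 8/29.5 = 98°, which falls in the first quarter sector.

first quarter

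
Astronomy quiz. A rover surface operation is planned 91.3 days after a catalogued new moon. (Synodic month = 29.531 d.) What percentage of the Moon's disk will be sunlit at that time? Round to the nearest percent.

91.3 d spans 3 complete synodic months (3 × 29.531 = 88.59 d) plus 2.71 d.
Elongation θ = 360° × 2.71/29.531 ≈ 33.0°.
cos 33.0° = 0.839, so f = (1 − 0.839)/2 = 0.081, so 8%.

8%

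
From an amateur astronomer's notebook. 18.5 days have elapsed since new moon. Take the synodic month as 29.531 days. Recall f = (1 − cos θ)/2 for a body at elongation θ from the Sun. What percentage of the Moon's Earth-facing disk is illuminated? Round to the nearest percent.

85%

Elongation θ = 360° × 18.5/29.531 ≈ 225.5°.
Illuminated fraction = (1 − cos 225.5°)/2 = (1 − (-0.701))/2 ≈ 0.850, so 85%.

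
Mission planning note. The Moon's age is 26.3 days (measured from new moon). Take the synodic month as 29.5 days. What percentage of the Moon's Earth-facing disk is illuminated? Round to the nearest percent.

11%

Elongation θ = 360° × 26.3/29.5 ≈ 320.9°.
Illuminated fraction = (1 − cos 320.9°)/2 = (1 − 0.777)/2 ≈ 0.112, so 11%.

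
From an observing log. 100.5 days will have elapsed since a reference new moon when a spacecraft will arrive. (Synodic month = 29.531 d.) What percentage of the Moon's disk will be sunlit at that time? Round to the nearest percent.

Reduce mod P: 100.5 − 3×29.531 = 11.91 d into the current lunation.
Elongation θ = 360° × 11.91/29.531 ≈ 145.2°.
cos 145.2° = (-0.821), so f = (1 − (-0.821))/2 = 0.910, so 91%.

91%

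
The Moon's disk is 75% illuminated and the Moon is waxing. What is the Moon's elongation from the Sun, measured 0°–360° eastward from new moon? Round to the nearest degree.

120°

From f = (1 − cos θ)/2: cos θ = 1 − 2×0.75 = -0.500; arccos → 120.0°.
Before full moon the principal value applies: θ = 120.0°.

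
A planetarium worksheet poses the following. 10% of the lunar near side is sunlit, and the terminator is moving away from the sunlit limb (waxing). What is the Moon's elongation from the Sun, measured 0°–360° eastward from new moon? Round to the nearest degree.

37°

Invert f = (1 − cos θ)/2 to get cos θ = 1 − 2(0.10) = 0.800, hence θ₀ = arccos 0.800 = 36.9°.
Before full moon the principal value applies: θ = 36.9°.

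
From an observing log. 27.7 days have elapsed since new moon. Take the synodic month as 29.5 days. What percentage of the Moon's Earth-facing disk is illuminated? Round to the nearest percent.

The Moon has covered 27.7/29.5 of its cycle, so θ ≈ 360° × 27.7/29.5 = 338.0°.
cos 338.0° = 0.927, so f = (1 − 0.927)/2 = 0.036, so 4%.

4%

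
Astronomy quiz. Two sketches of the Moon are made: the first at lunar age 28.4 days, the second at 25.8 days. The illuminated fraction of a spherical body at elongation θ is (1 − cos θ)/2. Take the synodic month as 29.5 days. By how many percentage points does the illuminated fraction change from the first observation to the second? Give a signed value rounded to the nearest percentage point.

+13 pp

First observation: θ = 360°·28.4/29.5 = 346.6°, so f = 0.014.
Second observation: θ = 314.8°, f = 0.147.
Δf = 0.147 − 0.014 = +0.134, i.e. +13 pp.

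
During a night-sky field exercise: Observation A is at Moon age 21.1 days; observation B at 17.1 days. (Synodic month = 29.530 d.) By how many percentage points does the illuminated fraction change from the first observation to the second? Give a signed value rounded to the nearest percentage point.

θ₁ = 360° × 21.1/29.530 = 257.2°, f₁ = (1 − cos θ₁)/2 = 0.611.
θ₂ = 360° × 17.1/29.530 = 208.5°, f₂ = (1 − cos θ₂)/2 = 0.940.
Change = f₂ − f₁ = +0.329 → +33 percentage points.

+33 percentage points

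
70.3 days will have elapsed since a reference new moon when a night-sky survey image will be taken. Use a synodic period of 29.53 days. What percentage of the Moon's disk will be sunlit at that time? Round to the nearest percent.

87%

70.3 d spans 2 complete synodic months (2 × 29.53 = 59.06 d) plus 11.24 d.
Phase angle: θ = 360°·(11.24 d)/(29.53 d) = 137.0°.
Illuminated fraction = (1 − cos 137.0°)/2 = (1 − (-0.732))/2 ≈ 0.866, so 87%.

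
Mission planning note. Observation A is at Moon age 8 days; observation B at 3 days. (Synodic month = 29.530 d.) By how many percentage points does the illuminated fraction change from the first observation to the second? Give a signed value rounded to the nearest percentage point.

-47 pp

θ₁ = 360° × 8/29.530 = 97.5°, f₁ = (1 − cos θ₁)/2 = 0.566.
θ₂ = 360° × 3/29.530 = 36.6°, f₂ = (1 − cos θ₂)/2 = 0.098.
Change = f₂ − f₁ = -0.467 → -47 percentage points.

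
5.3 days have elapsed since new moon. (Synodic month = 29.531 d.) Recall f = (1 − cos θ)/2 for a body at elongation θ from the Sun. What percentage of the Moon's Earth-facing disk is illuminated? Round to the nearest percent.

Elongation θ = 360° × 5.3/29.531 ≈ 64.6°.
cos 64.6° = 0.429, so f = (1 − 0.429)/2 = 0.286, so 29%.

29%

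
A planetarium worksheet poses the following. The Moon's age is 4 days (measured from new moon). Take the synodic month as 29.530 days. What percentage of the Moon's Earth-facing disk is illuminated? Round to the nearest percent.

17%

Elongation θ = 360° × 4/29.530 ≈ 48.8°.
With cos θ = 0.659, the lit fraction is (1 − 0.659)/2 ≈ 0.170, so 17%.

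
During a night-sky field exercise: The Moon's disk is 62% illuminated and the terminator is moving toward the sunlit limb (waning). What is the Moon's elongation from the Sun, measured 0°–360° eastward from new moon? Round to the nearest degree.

256°

cos θ = 1 − 2f = -0.240, giving a principal value of 103.9°.
Since the Moon is past full (waning), take the reflex angle: θ = 360° − 103.9° = 256.1°.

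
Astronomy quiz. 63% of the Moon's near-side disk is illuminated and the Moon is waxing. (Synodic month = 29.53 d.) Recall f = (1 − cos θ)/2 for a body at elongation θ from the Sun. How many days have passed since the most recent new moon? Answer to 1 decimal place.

8.6 days

Invert f = (1 − cos θ)/2 to get cos θ = 1 − 2(0.63) = -0.260, hence θ₀ = arccos -0.260 = 105.1°.
Waxing ⇒ before full, so θ = 105.1°.
Age = 29.53 × 105.1°/360° ≈ 8.62 days.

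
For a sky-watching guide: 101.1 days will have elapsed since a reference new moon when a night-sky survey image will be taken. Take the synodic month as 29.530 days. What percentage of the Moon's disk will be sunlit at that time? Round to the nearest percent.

94%

101.1/29.530 = 3.424 lunations, so 3 complete cycles and 12.51 d into the next.
Phase angle: θ = 360°·(12.51 d)/(29.530 d) = 152.5°.
With cos θ = (-0.887), the lit fraction is (1 − (-0.887))/2 ≈ 0.944, so 94%.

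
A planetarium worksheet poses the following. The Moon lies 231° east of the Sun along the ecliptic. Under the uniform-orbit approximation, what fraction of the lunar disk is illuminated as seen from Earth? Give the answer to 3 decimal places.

0.815

cos 231° = (-0.629), so f = (1 − (-0.629))/2 = 0.815.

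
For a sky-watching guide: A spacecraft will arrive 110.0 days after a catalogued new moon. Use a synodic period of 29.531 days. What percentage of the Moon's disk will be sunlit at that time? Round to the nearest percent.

58%

Reduce mod P: 110.0 − 3×29.531 = 21.41 d into the current lunation.
Phase angle: θ = 360°·(21.41 d)/(29.531 d) = 261.0°.
Illuminated fraction = (1 − cos 261.0°)/2 = (1 − (-0.157))/2 ≈ 0.579, so 58%.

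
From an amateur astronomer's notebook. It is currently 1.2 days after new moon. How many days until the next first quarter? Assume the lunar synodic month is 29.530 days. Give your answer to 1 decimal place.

First quarter is 0.25 of the way through the cycle: age 0.25 × 29.530 = 7.383 d.
That is 7.383 − 1.2 = 6.183 days ahead.

6.2 days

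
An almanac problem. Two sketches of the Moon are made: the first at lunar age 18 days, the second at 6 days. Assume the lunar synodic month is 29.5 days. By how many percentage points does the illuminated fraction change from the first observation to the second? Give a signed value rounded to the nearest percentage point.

First observation: θ = 360°·18/29.5 = 219.7°, so f = 0.885.
Second observation: θ = 73.2°, f = 0.356.
Δf = 0.356 − 0.885 = -0.529, i.e. -53 pp.

-53 percentage points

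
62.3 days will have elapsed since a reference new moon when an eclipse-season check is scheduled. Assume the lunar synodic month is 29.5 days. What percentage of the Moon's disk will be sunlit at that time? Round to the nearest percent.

12%

62.3 d spans 2 complete synodic months (2 × 29.5 = 59.00 d) plus 3.30 d.
Phase angle: θ = 360°·(3.30 d)/(29.5 d) = 40.3°.
With cos θ = 0.763, the lit fraction is (1 − 0.763)/2 ≈ 0.119, so 12%.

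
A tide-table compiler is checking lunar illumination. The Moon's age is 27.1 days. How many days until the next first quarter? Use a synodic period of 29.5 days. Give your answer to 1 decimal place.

9.8 days

First quarter is 0.25 of the way through the cycle: age 0.25 × 29.5 = 7.375 d.
This lunation's first quarter (7.375 d) has passed, so add one period: 36.875 − 27.1 = 9.775 days.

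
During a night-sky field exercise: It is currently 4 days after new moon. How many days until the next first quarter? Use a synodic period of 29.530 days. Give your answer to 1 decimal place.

First quarter occurs at elongation 90°, i.e. at age 29.530 × 90/360 = 7.383 d.
So 3.383 days remain (7.383 − 4).

3.4 days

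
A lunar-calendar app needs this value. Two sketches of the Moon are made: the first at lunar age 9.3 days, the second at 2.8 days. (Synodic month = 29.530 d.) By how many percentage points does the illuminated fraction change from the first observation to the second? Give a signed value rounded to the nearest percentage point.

-61 pp

First observation: θ = 360°·9.3/29.530 = 113.4°, so f = 0.698.
Second observation: θ = 34.1°, f = 0.086.
Δf = 0.086 − 0.698 = -0.612, i.e. -61 pp.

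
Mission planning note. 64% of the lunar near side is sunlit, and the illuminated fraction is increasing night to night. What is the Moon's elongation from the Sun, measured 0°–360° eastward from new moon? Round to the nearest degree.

106°

From f = (1 − cos θ)/2: cos θ = 1 − 2×0.64 = -0.280; arccos → 106.3°.
Waxing ⇒ before full, so θ = 106.3°.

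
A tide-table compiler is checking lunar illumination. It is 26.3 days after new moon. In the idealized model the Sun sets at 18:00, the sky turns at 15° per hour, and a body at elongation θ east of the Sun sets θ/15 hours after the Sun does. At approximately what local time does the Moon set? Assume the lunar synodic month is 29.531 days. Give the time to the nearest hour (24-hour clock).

15:00

The Moon has covered 26.3/29.531 of its cycle, so θ ≈ 360° × 26.3/29.531 = 320.6°.
The Moon trails the Sun by θ/15 = 320.6/15 ≈ 21.37 hours.
18:00 + 21.37 h ≈ 15:22 → 15:00 to the nearest hour.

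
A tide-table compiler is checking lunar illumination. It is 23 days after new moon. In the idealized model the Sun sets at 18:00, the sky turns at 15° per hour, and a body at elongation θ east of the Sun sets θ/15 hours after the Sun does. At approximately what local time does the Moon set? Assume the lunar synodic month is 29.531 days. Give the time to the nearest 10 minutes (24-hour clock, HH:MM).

12:40

Phase angle: θ = 360°·(23 d)/(29.531 d) = 280.4°.
Delay after the Sun = 280.4° / (15°/h) ≈ 18.69 h.
18:00 + 18.692 h ≈ 12:42 → 12:40 to the nearest ten minutes.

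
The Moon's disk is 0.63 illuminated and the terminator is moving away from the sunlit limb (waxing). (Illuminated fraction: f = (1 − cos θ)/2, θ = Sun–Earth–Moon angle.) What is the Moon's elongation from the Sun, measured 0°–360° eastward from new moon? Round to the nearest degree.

105°

cos θ = 1 − 2f = -0.260, giving a principal value of 105.1°.
The Moon is waxing (0°–180°), so θ = 105.1° directly.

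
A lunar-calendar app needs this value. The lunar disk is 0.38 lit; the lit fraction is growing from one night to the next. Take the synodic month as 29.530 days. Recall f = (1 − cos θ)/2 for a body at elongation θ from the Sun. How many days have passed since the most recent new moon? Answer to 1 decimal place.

cos θ = 1 − 2f = 0.240, giving a principal value of 76.1°.
The Moon is waxing (0°–180°), so θ = 76.1° directly.
At 360°/29.530 d per day, 76.1° corresponds to 6.24 days.

6.2 days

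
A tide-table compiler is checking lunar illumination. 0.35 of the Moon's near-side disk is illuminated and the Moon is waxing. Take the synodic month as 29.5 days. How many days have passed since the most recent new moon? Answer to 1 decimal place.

5.9 days

cos θ = 1 − 2f = 0.300, giving a principal value of 72.5°.
Before full moon the principal value applies: θ = 72.5°.
That fraction of the synodic month is 72.5/360 × 29.5 d ≈ 5.94 d.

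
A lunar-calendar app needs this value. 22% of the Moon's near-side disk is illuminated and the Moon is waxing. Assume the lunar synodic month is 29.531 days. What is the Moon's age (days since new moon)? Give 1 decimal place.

4.6 days

Invert f = (1 − cos θ)/2 to get cos θ = 1 − 2(0.22) = 0.560, hence θ₀ = arccos 0.560 = 55.9°.
The Moon is waxing (0°–180°), so θ = 55.9° directly.
That fraction of the synodic month is 55.9/360 × 29.531 d ≈ 4.59 d.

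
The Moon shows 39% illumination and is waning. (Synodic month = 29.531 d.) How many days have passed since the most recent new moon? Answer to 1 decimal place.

Invert f = (1 − cos θ)/2 to get cos θ = 1 − 2(0.39) = 0.220, hence θ₀ = arccos 0.220 = 77.3°.
Since the Moon is past full (waning), take the reflex angle: θ = 360° − 77.3° = 282.7°.
That fraction of the synodic month is 282.7/360 × 29.531 d ≈ 23.19 d.

23.2 days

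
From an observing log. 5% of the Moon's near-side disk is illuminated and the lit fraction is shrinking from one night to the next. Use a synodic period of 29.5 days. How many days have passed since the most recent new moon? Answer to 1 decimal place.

From f = (1 − cos θ)/2: cos θ = 1 − 2×0.05 = 0.900; arccos → 25.8°.
Since the Moon is past full (waning), take the reflex angle: θ = 360° − 25.8° = 334.2°.
That fraction of the synodic month is 334.2/360 × 29.5 d ≈ 27.38 d.

27.4 days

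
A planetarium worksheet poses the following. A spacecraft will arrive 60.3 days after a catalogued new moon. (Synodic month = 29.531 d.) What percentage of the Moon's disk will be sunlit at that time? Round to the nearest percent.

2%

60.3/29.531 = 2.042 lunations, so 2 complete cycles and 1.24 d into the next.
The Moon has covered 1.24/29.531 of its cycle, so θ ≈ 360° × 1.24/29.531 = 15.1°.
cos 15.1° = 0.966, so f = (1 − 0.966)/2 = 0.017, so 2%.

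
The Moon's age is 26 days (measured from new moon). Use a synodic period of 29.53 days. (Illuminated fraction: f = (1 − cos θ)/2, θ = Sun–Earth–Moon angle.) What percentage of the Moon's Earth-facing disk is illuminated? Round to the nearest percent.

The Moon has covered 26/29.53 of its cycle, so θ ≈ 360° × 26/29.53 = 317.0°.
cos 317.0° = 0.731, so f = (1 − 0.731)/2 = 0.135, so 13%.

13%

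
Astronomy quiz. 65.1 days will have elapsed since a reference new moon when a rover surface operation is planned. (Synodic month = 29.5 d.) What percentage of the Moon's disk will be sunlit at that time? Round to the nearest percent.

Reduce mod P: 65.1 − 2×29.5 = 6.10 d into the current lunation.
Phase angle: θ = 360°·(6.10 d)/(29.5 d) = 74.4°.
Illuminated fraction = (1 − cos 74.4°)/2 = (1 − 0.268)/2 ≈ 0.366, so 37%.

37%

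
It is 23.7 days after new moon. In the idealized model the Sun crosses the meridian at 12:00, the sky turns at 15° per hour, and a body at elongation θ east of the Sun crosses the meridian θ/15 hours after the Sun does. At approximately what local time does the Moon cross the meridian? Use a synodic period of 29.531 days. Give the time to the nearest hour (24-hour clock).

07:00

The Moon has covered 23.7/29.531 of its cycle, so θ ≈ 360° × 23.7/29.531 = 288.9°.
At 15° of sky rotation per hour, 288.9° corresponds to a 19.26 h lag.
12:00 + 19.26 h ≈ 07:16 → 07:00 to the nearest hour.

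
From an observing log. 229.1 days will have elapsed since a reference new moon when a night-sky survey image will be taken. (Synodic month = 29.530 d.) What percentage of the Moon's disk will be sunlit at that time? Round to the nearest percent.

47%

Reduce mod P: 229.1 − 7×29.530 = 22.39 d into the current lunation.
The Moon has covered 22.39/29.530 of its cycle, so θ ≈ 360° × 22.39/29.530 = 273.0°.
Illuminated fraction = (1 − cos 273.0°)/2 = (1 − 0.052)/2 ≈ 0.474, so 47%.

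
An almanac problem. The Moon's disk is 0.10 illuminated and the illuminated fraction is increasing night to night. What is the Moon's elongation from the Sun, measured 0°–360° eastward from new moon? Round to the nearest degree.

37°

From f = (1 − cos θ)/2: cos θ = 1 − 2×0.10 = 0.800; arccos → 36.9°.
Waxing ⇒ before full, so θ = 36.9°.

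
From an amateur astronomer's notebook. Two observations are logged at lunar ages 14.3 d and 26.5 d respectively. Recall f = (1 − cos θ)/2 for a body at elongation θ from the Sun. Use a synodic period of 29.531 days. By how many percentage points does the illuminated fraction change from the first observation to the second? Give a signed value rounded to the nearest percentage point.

-90 percentage points

First observation: θ = 360°·14.3/29.531 = 174.3°, so f = 0.998.
Second observation: θ = 323.1°, f = 0.100.
Δf = 0.100 − 0.998 = -0.897, i.e. -90 pp.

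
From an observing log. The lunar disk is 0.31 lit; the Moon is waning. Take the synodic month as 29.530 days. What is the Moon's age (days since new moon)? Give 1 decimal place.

From f = (1 − cos θ)/2: cos θ = 1 − 2×0.31 = 0.380; arccos → 67.7°.
Waning ⇒ past full, so θ = 360° − 67.7° = 292.3°.
At 360°/29.530 d per day, 292.3° corresponds to 23.98 days.

24.0 days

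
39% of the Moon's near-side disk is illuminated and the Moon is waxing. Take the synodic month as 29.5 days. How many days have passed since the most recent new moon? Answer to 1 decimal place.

From f = (1 − cos θ)/2: cos θ = 1 − 2×0.39 = 0.220; arccos → 77.3°.
Before full moon the principal value applies: θ = 77.3°.
At 360°/29.5 d per day, 77.3° corresponds to 6.33 days.

6.3 days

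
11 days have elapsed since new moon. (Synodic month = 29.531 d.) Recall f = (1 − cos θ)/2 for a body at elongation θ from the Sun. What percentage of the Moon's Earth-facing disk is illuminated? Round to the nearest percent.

Phase angle: θ = 360°·(11 d)/(29.531 d) = 134.1°.
cos 134.1° = (-0.696), so f = (1 − (-0.696))/2 = 0.848, so 85%.

85%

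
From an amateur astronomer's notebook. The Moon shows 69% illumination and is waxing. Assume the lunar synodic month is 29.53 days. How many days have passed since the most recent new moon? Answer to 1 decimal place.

cos θ = 1 − 2f = -0.380, giving a principal value of 112.3°.
Before full moon the principal value applies: θ = 112.3°.
Age = 29.53 × 112.3°/360° ≈ 9.21 days.

9.2 days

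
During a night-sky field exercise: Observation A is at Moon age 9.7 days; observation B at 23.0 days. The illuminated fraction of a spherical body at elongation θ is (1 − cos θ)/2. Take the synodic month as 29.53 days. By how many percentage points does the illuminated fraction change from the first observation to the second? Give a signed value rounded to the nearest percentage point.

-33 pp

First observation: θ = 360°·9.7/29.53 = 118.3°, so f = 0.737.
Second observation: θ = 280.4°, f = 0.410.
Δf = 0.410 − 0.737 = -0.327, i.e. -33 pp.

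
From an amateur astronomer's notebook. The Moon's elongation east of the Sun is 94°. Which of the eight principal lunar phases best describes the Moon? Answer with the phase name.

The first quarter sector spans roughly 68°–112°; 94° falls inside it.

first quarter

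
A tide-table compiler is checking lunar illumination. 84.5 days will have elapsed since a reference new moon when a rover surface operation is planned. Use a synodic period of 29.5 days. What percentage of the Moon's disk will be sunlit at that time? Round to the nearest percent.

17%

Reduce mod P: 84.5 − 2×29.5 = 25.50 d into the current lunation.
Phase angle: θ = 360°·(25.50 d)/(29.5 d) = 311.2°.
Illuminated fraction = (1 − cos 311.2°)/2 = (1 − 0.659)/2 ≈ 0.171, so 17%.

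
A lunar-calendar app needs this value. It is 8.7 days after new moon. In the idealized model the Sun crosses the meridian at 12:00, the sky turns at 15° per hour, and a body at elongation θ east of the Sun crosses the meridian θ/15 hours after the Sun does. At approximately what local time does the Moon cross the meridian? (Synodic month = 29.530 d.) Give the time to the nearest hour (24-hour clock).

19:00

Phase angle: θ = 360°·(8.7 d)/(29.530 d) = 106.1°.
At 15° of sky rotation per hour, 106.1° corresponds to a 7.07 h lag.
12:00 + 7.07 h ≈ 19:04 → 19:00 to the nearest hour.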